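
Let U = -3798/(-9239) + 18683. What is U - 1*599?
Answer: 167081874/9239 ≈ 18084.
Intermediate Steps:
U = 172616035/9239 (U = -3798*(-1/9239) + 18683 = 3798/9239 + 18683 = 172616035/9239 ≈ 18683.)
U - 1*599 = 172616035/9239 - 1*599 = 172616035/9239 - 599 = 167081874/9239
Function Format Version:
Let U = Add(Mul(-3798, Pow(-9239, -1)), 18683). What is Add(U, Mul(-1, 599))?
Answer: Rational(167081874, 9239) ≈ 18084.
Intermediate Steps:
U = Rational(172616035, 9239) (U = Add(Mul(-3798, Rational(-1, 9239)), 18683) = Add(Rational(3798, 9239), 18683) = Rational(172616035, 9239) ≈ 18683.)
Add(U, Mul(-1, 599)) = Add(Rational(172616035, 9239), Mul(-1, 599)) = Add(Rational(172616035, 9239), -599) = Rational(167081874, 9239)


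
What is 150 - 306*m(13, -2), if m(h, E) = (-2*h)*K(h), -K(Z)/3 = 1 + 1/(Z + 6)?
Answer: -474510/19 ≈ -24974.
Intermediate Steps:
K(Z) = -3 - 3/(6 + Z) (K(Z) = -3*(1 + 1/(Z + 6)) = -3*(1 + 1/(6 + Z)) = -3 - 3/(6 + Z))
m(h, E) = -6*h*(-7 - h)/(6 + h) (m(h, E) = (-2*h)*(3*(-7 - h)/(6 + h)) = -6*h*(-7 - h)/(6 + h))
150 - 306*m(13, -2) = 150 - 1836*13*(7 + 13)/(6 + 13) = 150 - 1836*13*20/19 = 150 - 306*1560/19 = 150 - 477360/19 = -474510/19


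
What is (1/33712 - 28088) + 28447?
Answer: 12102609/33712 ≈ 359.00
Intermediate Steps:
(1/33712 - 28088) + 28447 = -946902655/33712 + 28447 = 12102609/33712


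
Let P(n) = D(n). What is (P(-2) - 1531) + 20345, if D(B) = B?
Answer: 18812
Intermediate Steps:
P(n) = n
(P(-2) - 1531) + 20345 = (-2 - 1531) + 20345 = -1533 + 20345 = 18812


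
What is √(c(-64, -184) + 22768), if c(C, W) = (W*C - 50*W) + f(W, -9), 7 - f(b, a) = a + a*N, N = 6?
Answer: √43814 ≈ 209.32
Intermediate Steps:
f(b, a) = 7 - 7*a (f(b, a) = 7 - (a + a*6) = 7 - (a + 6*a) = 7 - 7*a)
c(C, W) = 70 - 50*W + C*W (c(C, W) = (W*C - 50*W) + (7 - 7*(-9)) = (C*W - 50*W) + (7 + 63) = (-50*W + C*W) + 70 = 70 - 50*W + C*W)
√(c(-64, -184) + 22768) = √((70 - 50*(-184) - 64*(-184)) + 22768) = √((70 + 9200 + 11776) + 22768) = √(21046 + 22768) = √43814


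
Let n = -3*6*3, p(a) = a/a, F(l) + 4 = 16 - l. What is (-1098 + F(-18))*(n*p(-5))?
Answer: 57672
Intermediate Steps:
F(l) = 12 - l (F(l) = -4 + (16 - l) = 12 - l)
p(a) = 1
n = -54 (n = -18*3 = -54)
(-1098 + F(-18))*(n*p(-5)) = (-1098 + (12 - 1*(-18)))*(-54*1) = (-1098 + (12 + 18))*(-54) = (-1098 + 30)*(-54) = -1068*(-54) = 57672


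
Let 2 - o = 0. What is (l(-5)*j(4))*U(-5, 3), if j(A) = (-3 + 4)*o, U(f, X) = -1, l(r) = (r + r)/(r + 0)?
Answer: -4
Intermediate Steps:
l(r) = 2 (l(r) = (2*r)/r = 2)
o = 2 (o = 2 - 1*0 = 2 + 0 = 2)
j(A) = 2 (j(A) = (-3 + 4)*2 = 1*2 = 2)
(l(-5)*j(4))*U(-5, 3) = (2*2)*(-1) = 4*(-1) = -4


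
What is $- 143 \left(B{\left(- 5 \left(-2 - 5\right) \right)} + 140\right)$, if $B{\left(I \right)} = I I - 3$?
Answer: $-194766$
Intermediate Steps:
$B{\left(I \right)} = -3 + I^{2}$ ($B{\left(I \right)} = I^{2} - 3 = -3 + I^{2}$)
$- 143 \left(B{\left(- 5 \left(-2 - 5\right) \right)} + 140\right) = - 143 \left(\left(-3 + \left(- 5 \left(-2 - 5\right)\right)^{2}\right) + 140\right) = - 143 \left(\left(-3 + \left(\left(-5\right) \left(-7\right)\right)^{2}\right) + 140\right) = - 143 \left(\left(-3 + 35^{2}\right) + 140\right) = - 143 \left(\left(-3 + 1225\right) + 140\right) = - 143 \left(1222 + 140\right) = \left(-143\right) 1362 = -194766$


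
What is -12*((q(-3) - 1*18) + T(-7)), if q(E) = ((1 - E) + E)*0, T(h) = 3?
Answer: 180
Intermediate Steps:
q(E) = 0 (q(E) = 1*0 = 0)
-12*((q(-3) - 1*18) + T(-7)) = -12*((0 - 1*18) + 3) = -12*((0 - 18) + 3) = -12*(-18 + 3) = -12*(-15) = 180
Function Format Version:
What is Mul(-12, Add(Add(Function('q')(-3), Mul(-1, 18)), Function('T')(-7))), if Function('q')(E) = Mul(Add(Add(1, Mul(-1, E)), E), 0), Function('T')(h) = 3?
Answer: 180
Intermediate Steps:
Function('q')(E) = 0 (Function('q')(E) = Mul(1, 0) = 0)
Mul(-12, Add(Add(Function('q')(-3), Mul(-1, 18)), Function('T')(-7))) = Mul(-12, Add(Add(0, Mul(-1, 18)), 3)) = Mul(-12, Add(Add(0, -18), 3)) = Mul(-12, Add(-18, 3)) = Mul(-12, -15) = 180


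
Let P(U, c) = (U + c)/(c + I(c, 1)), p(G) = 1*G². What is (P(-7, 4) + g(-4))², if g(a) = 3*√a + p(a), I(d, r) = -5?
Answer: 325 + 228*I ≈ 325.0 + 228.0*I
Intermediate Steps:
p(G) = G²
P(U, c) = (U + c)/(-5 + c) (P(U, c) = (U + c)/(c - 5) = (U + c)/(-5 + c))
g(a) = a² + 3*√a (g(a) = 3*√a + a² = a² + 3*√a)
(P(-7, 4) + g(-4))² = ((-7 + 4)/(-5 + 4) + ((-4)² + 3*√(-4)))² = (-3/(-1) + (16 + 3*(2*I)))² = (-1*(-3) + (16 + 6*I))² = (3 + (16 + 6*I))² = (19 + 6*I)²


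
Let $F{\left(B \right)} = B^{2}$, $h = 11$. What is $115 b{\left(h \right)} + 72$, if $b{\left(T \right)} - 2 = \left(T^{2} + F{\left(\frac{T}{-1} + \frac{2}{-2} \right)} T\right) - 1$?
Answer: $196262$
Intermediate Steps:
$b{\left(T \right)} = 1 + T^{2} + T \left(-1 - T\right)^{2}$ ($b{\left(T \right)} = 2 - \left(1 - T^{2} - \left(\frac{T}{-1} + \frac{2}{-2}\right)^{2} T\right) = 2 - \left(1 - T^{2} - \left(T \left(-1\right) + 2 \left(- \frac{1}{2}\right)\right)^{2} T\right) = 2 - \left(1 - T^{2} - \left(- T - 1\right)^{2} T\right) = 2 - \left(1 - T^{2} - \left(-1 - T\right)^{2} T\right) = 2 - \left(1 - T^{2} - T \left(-1 - T\right)^{2}\right) = 2 + \left(-1 + T^{2} + T \left(-1 - T\right)^{2}\right) = 1 + T^{2} + T \left(-1 - T\right)^{2}$)
$115 b{\left(h \right)} + 72 = 115 \left(1 + 11^{2} + 11 \left(1 + 11\right)^{2}\right) + 72 = 115 \left(1 + 121 + 11 \cdot 12^{2}\right) + 72 = 115 \left(1 + 121 + 11 \cdot 144\right) + 72 = 115 \left(1 + 121 + 1584\right) + 72 = 115 \cdot 1706 + 72 = 196190 + 72 = 196262$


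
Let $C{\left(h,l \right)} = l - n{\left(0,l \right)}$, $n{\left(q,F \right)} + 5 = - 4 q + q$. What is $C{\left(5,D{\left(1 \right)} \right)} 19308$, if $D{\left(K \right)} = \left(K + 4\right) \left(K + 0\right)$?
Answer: $193080$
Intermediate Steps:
$n{\left(q,F \right)} = -5 - 3 q$ ($n{\left(q,F \right)} = -5 + \left(- 4 q + q\right) = -5 - 3 q$)
$D{\left(K \right)} = K \left(4 + K\right)$ ($D{\left(K \right)} = \left(4 + K\right) K = K \left(4 + K\right)$)
$C{\left(h,l \right)} = 5 + l$ ($C{\left(h,l \right)} = l - \left(-5 - 0\right) = l - \left(-5 + 0\right) = l - -5 = l + 5 = 5 + l$)
$C{\left(5,D{\left(1 \right)} \right)} 19308 = \left(5 + 1 \left(4 + 1\right)\right) 19308 = \left(5 + 1 \cdot 5\right) 19308 = \left(5 + 5\right) 19308 = 10 \cdot 19308 = 193080$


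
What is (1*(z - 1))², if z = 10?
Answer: 81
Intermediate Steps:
(1*(z - 1))² = (1*(10 - 1))² = (1*9)² = 9² = 81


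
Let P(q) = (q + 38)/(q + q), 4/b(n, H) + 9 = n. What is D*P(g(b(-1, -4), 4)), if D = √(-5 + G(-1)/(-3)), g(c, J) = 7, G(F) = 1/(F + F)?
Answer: 15*I*√174/28 ≈ 7.0666*I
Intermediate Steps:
G(F) = 1/(2*F)
b(n, H) = 4/(-9 + n)
P(q) = (38 + q)/(2*q) (P(q) = (38 + q)/((2*q)) = (38 + q)*(1/(2*q)) = (38 + q)/(2*q))
D = I*√174/6 (D = √(-5 + ((½)/(-1))/(-3)) = √(-5 + ((½)*(-1))*(-⅓)) = √(-5 - ½*(-⅓)) = √(-5 + ⅙) = √(-29/6) = I*√174/6 ≈ 2.1985*I)
D*P(g(b(-1, -4), 4)) = (I*√174/6)*((½)*(38 + 7)/7) = (I*√174/6)*((½)*(⅐)*45) = (I*√174/6)*(45/14) = 15*I*√174/28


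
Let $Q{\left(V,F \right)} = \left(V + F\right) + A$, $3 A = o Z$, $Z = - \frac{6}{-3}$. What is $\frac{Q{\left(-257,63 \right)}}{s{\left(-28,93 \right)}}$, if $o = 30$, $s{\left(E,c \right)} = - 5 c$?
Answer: $\frac{58}{155} \approx 0.37419$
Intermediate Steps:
$Z = 2$ ($Z = \left(-6\right) \left(- \frac{1}{3}\right) = 2$)
$A = 20$ ($A = \frac{30 \cdot 2}{3} = \frac{1}{3} \cdot 60 = 20$)
$Q{\left(V,F \right)} = 20 + F + V$ ($Q{\left(V,F \right)} = \left(V + F\right) + 20 = \left(F + V\right) + 20 = 20 + F + V$)
$\frac{Q{\left(-257,63 \right)}}{s{\left(-28,93 \right)}} = \frac{20 + 63 - 257}{\left(-5\right) 93} = - \frac{174}{-465} = \left(-174\right) \left(- \frac{1}{465}\right) = \frac{58}{155}$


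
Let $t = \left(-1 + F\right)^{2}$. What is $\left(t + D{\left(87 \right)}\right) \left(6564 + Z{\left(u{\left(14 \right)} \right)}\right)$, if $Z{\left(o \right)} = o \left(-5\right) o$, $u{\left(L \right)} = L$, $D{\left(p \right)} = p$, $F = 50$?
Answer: $13892992$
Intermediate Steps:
$Z{\left(o \right)} = - 5 o^{2}$ ($Z{\left(o \right)} = - 5 o o = - 5 o^{2}$)
$t = 2401$ ($t = \left(-1 + 50\right)^{2} = 49^{2} = 2401$)
$\left(t + D{\left(87 \right)}\right) \left(6564 + Z{\left(u{\left(14 \right)} \right)}\right) = \left(2401 + 87\right) \left(6564 - 5 \cdot 14^{2}\right) = 2488 \left(6564 - 980\right) = 2488 \cdot 5584 = 13892992$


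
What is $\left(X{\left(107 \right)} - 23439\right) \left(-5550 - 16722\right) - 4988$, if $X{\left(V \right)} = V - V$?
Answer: $522028420$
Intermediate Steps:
$X{\left(V \right)} = 0$
$\left(X{\left(107 \right)} - 23439\right) \left(-5550 - 16722\right) - 4988 = \left(0 - 23439\right) \left(-5550 - 16722\right) - 4988 = \left(-23439\right) \left(-22272\right) - 4988 = 522033408 - 4988 = 522028420$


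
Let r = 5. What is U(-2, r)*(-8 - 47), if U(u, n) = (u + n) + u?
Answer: -55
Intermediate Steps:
U(u, n) = n + 2*u (U(u, n) = (n + u) + u = n + 2*u)
U(-2, r)*(-8 - 47) = (5 + 2*(-2))*(-8 - 47) = (5 - 4)*(-55) = 1*(-55) = -55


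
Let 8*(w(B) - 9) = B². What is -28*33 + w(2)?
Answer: -1829/2 ≈ -914.50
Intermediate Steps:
w(B) = 9 + B²/8
-28*33 + w(2) = -28*33 + (9 + (⅛)*2²) = -924 + (9 + (⅛)*4) = -924 + (9 + ½) = -924 + 19/2 = -1829/2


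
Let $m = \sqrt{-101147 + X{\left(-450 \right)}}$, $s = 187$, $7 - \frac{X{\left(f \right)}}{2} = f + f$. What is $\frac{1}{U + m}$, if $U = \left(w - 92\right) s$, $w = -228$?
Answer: $- \frac{59840}{3580924933} - \frac{3 i \sqrt{11037}}{3580924933} \approx -1.6711 \cdot 10^{-5} - 8.8014 \cdot 10^{-8} i$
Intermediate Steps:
$X{\left(f \right)} = 14 - 4 f$ ($X{\left(f \right)} = 14 - 2 \left(f + f\right) = 14 - 2 \cdot 2 f = 14 - 4 f$)
$m = 3 i \sqrt{11037}$ ($m = \sqrt{-101147 + \left(14 - -1800\right)} = \sqrt{-101147 + \left(14 + 1800\right)} = \sqrt{-101147 + 1814} = \sqrt{-99333} = 3 i \sqrt{11037} \approx 315.17 i$)
$U = -59840$ ($U = \left(-228 - 92\right) 187 = \left(-320\right) 187 = -59840$)
$\frac{1}{U + m} = \frac{1}{-59840 + 3 i \sqrt{11037}}$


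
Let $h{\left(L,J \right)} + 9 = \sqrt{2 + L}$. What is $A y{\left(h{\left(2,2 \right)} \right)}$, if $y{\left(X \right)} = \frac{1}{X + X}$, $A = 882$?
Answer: $-63$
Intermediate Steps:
$h{\left(L,J \right)} = -9 + \sqrt{2 + L}$
$y{\left(X \right)} = \frac{1}{2 X}$
$A y{\left(h{\left(2,2 \right)} \right)} = 882 \frac{1}{2 \left(-9 + \sqrt{2 + 2}\right)} = 882 \frac{1}{2 \left(-9 + \sqrt{4}\right)} = 882 \frac{1}{2 \left(-9 + 2\right)} = 882 \frac{1}{2 \left(-7\right)} = 882 \cdot \frac{1}{2} \left(- \frac{1}{7}\right) = 882 \left(- \frac{1}{14}\right) = -63$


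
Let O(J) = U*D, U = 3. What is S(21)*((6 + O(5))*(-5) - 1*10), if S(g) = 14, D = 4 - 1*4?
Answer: -560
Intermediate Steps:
D = 0 (D = 4 - 4 = 0)
O(J) = 0 (O(J) = 3*0 = 0)
S(21)*((6 + O(5))*(-5) - 1*10) = 14*((6 + 0)*(-5) - 1*10) = 14*(6*(-5) - 10) = 14*(-30 - 10) = 14*(-40) = -560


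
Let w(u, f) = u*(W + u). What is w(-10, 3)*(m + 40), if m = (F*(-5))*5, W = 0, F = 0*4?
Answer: 4000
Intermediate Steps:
F = 0
w(u, f) = u² (w(u, f) = u*(0 + u) = u*u = u²)
m = 0 (m = (0*(-5))*5 = 0*5 = 0)
w(-10, 3)*(m + 40) = (-10)²*(0 + 40) = 100*40 = 4000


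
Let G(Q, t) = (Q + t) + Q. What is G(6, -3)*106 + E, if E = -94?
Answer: 860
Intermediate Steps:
G(Q, t) = t + 2*Q
G(6, -3)*106 + E = (-3 + 2*6)*106 - 94 = (-3 + 12)*106 - 94 = 9*106 - 94 = 954 - 94 = 860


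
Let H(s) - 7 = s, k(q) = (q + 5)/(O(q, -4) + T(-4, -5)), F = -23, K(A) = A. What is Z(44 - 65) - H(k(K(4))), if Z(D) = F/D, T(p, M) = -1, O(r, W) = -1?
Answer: -59/42 ≈ -1.4048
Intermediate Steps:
Z(D) = -23/D
k(q) = -5/2 - q/2 (k(q) = (q + 5)/(-1 - 1) = (5 + q)/(-2) = (5 + q)*(-1/2) = -5/2 - q/2)
H(s) = 7 + s
Z(44 - 65) - H(k(K(4))) = -23/(44 - 65) - (7 + (-5/2 - 1/2*4)) = -23/(-21) - (7 + (-5/2 - 2)) = -23*(-1/21) - (7 - 9/2) = 23/21 - 1*5/2 = 23/21 - 5/2 = -59/42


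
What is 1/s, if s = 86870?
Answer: 1/86870 ≈ 1.1511e-5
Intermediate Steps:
1/s = 1/86870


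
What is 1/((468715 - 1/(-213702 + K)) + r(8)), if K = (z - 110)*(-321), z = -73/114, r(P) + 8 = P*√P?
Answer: 21489087339997199305/10072085636514699038720489 - 733561473235600*√2/10072085636514699038720489 ≈ 2.1334e-6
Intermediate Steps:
r(P) = -8 + P^(3/2) (r(P) = -8 + P*√P = -8 + P^(3/2))
z = -73/114 (z = -73*1/114 = -73/114 ≈ -0.64035)
K = 1349591/38 (K = (-73/114 - 110)*(-321) = -12613/114*(-321) = 1349591/38 ≈ 35516.)
1/((468715 - 1/(-213702 + K)) + r(8)) = 1/((468715 - 1/(-213702 + 1349591/38)) + (-8 + 8^(3/2))) = 1/((468715 - 1/(-6771085/38)) + (-8 + 16*√2)) = 1/((468715 - 1*(-38/6771085)) + (-8 + 16*√2)) = 1/((468715 + 38/6771085) + (-8 + 16*√2)) = 1/(3173709105813/6771085 + (-8 + 16*√2)) = 1/(3173654937133/6771085 + 16*√2)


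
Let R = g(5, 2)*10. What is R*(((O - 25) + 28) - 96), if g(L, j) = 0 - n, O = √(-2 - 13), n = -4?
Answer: -3720 + 40*I*√15 ≈ -3720.0 + 154.92*I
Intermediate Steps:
O = I*√15 (O = √(-15) = I*√15 ≈ 3.873*I)
g(L, j) = 4 (g(L, j) = 0 - 1*(-4) = 0 + 4 = 4)
R = 40 (R = 4*10 = 40)
R*(((O - 25) + 28) - 96) = 40*(((I*√15 - 25) + 28) - 96) = 40*(((-25 + I*√15) + 28) - 96) = 40*((3 + I*√15) - 96) = 40*(-93 + I*√15) = -3720 + 40*I*√15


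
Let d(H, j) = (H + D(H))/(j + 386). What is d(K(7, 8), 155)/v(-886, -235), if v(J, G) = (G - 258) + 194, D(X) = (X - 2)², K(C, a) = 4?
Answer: -8/161759 ≈ -4.9456e-5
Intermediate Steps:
D(X) = (-2 + X)²
d(H, j) = (H + (-2 + H)²)/(386 + j) (d(H, j) = (H + (-2 + H)²)/(j + 386) = (H + (-2 + H)²)/(386 + j))
v(J, G) = -64 + G (v(J, G) = (-258 + G) + 194 = -64 + G)
d(K(7, 8), 155)/v(-886, -235) = ((4 + (-2 + 4)²)/(386 + 155))/(-64 - 235) = ((4 + 2²)/541)/(-299) = ((4 + 4)/541)*(-1/299) = ((1/541)*8)*(-1/299) = (8/541)*(-1/299) = -8/161759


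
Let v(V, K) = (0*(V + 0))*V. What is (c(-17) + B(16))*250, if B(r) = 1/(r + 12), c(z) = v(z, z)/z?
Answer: 125/14 ≈ 8.9286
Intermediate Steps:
v(V, K) = 0 (v(V, K) = (0*V)*V = 0*V = 0)
c(z) = 0 (c(z) = 0/z = 0)
B(r) = 1/(12 + r)
(c(-17) + B(16))*250 = (0 + 1/(12 + 16))*250 = (0 + 1/28)*250 = (1/28)*250 = 125/14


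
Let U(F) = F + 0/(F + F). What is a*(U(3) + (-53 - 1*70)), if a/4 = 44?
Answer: -21120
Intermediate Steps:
a = 176 (a = 4*44 = 176)
U(F) = F (U(F) = F + 0/(2*F) = F + (1/(2*F))*0 = F + 0 = F)
a*(U(3) + (-53 - 1*70)) = 176*(3 + (-53 - 1*70)) = 176*(3 + (-53 - 70)) = 176*(3 - 123) = 176*(-120) = -21120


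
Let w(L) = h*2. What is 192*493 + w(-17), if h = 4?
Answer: 94664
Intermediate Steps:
w(L) = 8 (w(L) = 4*2 = 8)
192*493 + w(-17) = 192*493 + 8 = 94656 + 8 = 94664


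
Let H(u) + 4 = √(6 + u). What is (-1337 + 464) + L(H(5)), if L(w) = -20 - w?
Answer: -889 - √11 ≈ -892.32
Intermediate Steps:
H(u) = -4 + √(6 + u)
(-1337 + 464) + L(H(5)) = (-1337 + 464) + (-20 - (-4 + √(6 + 5))) = -873 + (-20 - (-4 + √11)) = -873 + (-20 + (4 - √11)) = -873 + (-16 - √11) = -889 - √11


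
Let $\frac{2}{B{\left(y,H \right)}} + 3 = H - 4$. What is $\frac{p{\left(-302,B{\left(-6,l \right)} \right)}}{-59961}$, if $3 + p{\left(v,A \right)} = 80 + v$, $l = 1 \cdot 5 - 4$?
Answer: $\frac{75}{19987} \approx 0.0037524$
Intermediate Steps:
$l = 1$ ($l = 5 - 4 = 1$)
$B{\left(y,H \right)} = \frac{2}{-7 + H}$ ($B{\left(y,H \right)} = \frac{2}{-3 + \left(H - 4\right)} = \frac{2}{-3 + \left(-4 + H\right)} = \frac{2}{-7 + H}$)
$p{\left(v,A \right)} = 77 + v$ ($p{\left(v,A \right)} = -3 + \left(80 + v\right) = 77 + v$)
$\frac{p{\left(-302,B{\left(-6,l \right)} \right)}}{-59961} = \frac{77 - 302}{-59961} = \left(-225\right) \left(- \frac{1}{59961}\right) = \frac{75}{19987}$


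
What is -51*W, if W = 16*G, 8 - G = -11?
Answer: -15504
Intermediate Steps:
G = 19 (G = 8 - 1*(-11) = 8 + 11 = 19)
W = 304 (W = 16*19 = 304)
-51*W = -51*304 = -15504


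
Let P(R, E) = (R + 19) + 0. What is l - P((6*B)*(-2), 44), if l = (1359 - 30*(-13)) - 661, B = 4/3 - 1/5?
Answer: 5413/5 ≈ 1082.6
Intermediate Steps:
B = 17/15 (B = 4*(⅓) - 1*⅕ = 4/3 - ⅕ = 17/15 ≈ 1.1333)
P(R, E) = 19 + R (P(R, E) = (19 + R) + 0 = 19 + R)
l = 1088 (l = (1359 + 390) - 661 = 1749 - 661 = 1088)
l - P((6*B)*(-2), 44) = 1088 - (19 + (6*(17/15))*(-2)) = 1088 - (19 + (34/5)*(-2)) = 1088 - (19 - 68/5) = 1088 - 1*27/5 = 1088 - 27/5 = 5413/5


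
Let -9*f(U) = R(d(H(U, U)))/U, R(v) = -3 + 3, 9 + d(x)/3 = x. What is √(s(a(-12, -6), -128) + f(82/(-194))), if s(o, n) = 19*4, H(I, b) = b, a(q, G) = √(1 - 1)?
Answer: 2*√19 ≈ 8.7178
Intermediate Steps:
a(q, G) = 0 (a(q, G) = √0 = 0)
d(x) = -27 + 3*x
s(o, n) = 76
R(v) = 0
f(U) = 0 (f(U) = -0/U = -⅑*0 = 0)
√(s(a(-12, -6), -128) + f(82/(-194))) = √(76 + 0) = √76 = 2*√19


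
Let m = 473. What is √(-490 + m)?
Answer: I*√17 ≈ 4.1231*I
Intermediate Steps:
√(-490 + m) = √(-490 + 473) = √(-17) = I*√17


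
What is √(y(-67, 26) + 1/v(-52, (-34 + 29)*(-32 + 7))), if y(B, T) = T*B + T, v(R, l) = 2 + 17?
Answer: I*√619457/19 ≈ 41.424*I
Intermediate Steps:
v(R, l) = 19
y(B, T) = T + B*T (y(B, T) = B*T + T = T + B*T)
√(y(-67, 26) + 1/v(-52, (-34 + 29)*(-32 + 7))) = √(26*(1 - 67) + 1/19) = √(26*(-66) + 1/19) = √(-1716 + 1/19) = √(-32603/19) = I*√619457/19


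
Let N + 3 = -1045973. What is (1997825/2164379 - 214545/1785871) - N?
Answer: 4043015903068513404/3865301689109 ≈ 1.0460e+6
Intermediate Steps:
N = -1045976 (N = -3 - 1045973 = -1045976)
(1997825/2164379 - 214545/1785871) - N = (1997825/2164379 - 214545/1785871) - 1*(-1045976) = (1997825*(1/2164379) - 214545*1/1785871) + 1045976 = (1997825/2164379 - 214545/1785871) + 1045976 = 3103501038020/3865301689109 + 1045976 = 4043015903068513404/3865301689109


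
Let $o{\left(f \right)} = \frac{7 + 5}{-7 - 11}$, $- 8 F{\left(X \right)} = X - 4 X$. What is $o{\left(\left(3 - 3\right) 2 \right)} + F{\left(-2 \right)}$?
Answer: $- \frac{17}{12} \approx -1.4167$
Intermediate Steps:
$F{\left(X \right)} = \frac{3 X}{8}$ ($F{\left(X \right)} = - \frac{X - 4 X}{8} = - \frac{\left(-3\right) X}{8} = \frac{3 X}{8}$)
$o{\left(f \right)} = - \frac{2}{3}$ ($o{\left(f \right)} = \frac{12}{-18} = 12 \left(- \frac{1}{18}\right) = - \frac{2}{3}$)
$o{\left(\left(3 - 3\right) 2 \right)} + F{\left(-2 \right)} = - \frac{2}{3} + \frac{3}{8} \left(-2\right) = - \frac{2}{3} - \frac{3}{4} = - \frac{17}{12}$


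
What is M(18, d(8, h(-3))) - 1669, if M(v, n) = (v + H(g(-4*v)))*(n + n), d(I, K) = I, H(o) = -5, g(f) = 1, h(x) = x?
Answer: -1461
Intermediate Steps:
M(v, n) = 2*n*(-5 + v) (M(v, n) = (v - 5)*(n + n) = (-5 + v)*(2*n) = 2*n*(-5 + v))
M(18, d(8, h(-3))) - 1669 = 2*8*(-5 + 18) - 1669 = 2*8*13 - 1669 = 208 - 1669 = -1461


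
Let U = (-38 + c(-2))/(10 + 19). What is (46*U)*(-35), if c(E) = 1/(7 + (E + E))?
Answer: 181930/87 ≈ 2091.1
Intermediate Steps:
c(E) = 1/(7 + 2*E)
U = -113/87 (U = (-38 + 1/(7 + 2*(-2)))/(10 + 19) = (-38 + 1/(7 - 4))/29 = (-38 + 1/3)*(1/29) = (-38 + ⅓)*(1/29) = -113/3*1/29 = -113/87 ≈ -1.2989)
(46*U)*(-35) = (46*(-113/87))*(-35) = -5198/87*(-35) = 181930/87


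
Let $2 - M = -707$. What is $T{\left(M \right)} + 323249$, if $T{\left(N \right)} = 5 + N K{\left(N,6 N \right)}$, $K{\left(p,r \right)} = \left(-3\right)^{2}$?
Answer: $329635$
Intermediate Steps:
$M = 709$ ($M = 2 - -707 = 2 + 707 = 709$)
$K{\left(p,r \right)} = 9$
$T{\left(N \right)} = 5 + 9 N$ ($T{\left(N \right)} = 5 + N 9 = 5 + 9 N$)
$T{\left(M \right)} + 323249 = \left(5 + 9 \cdot 709\right) + 323249 = \left(5 + 6381\right) + 323249 = 6386 + 323249 = 329635$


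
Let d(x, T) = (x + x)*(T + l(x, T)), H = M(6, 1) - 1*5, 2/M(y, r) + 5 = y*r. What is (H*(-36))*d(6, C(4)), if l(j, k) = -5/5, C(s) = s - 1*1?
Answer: 2592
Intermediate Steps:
C(s) = -1 + s (C(s) = s - 1 = -1 + s)
l(j, k) = -1 (l(j, k) = -5*⅕ = -1)
M(y, r) = 2/(-5 + r*y) (M(y, r) = 2/(-5 + y*r) = 2/(-5 + r*y))
H = -3 (H = 2/(-5 + 1*6) - 1*5 = 2/(-5 + 6) - 5 = 2/1 - 5 = 2*1 - 5 = 2 - 5 = -3)
d(x, T) = 2*x*(-1 + T) (d(x, T) = (x + x)*(T - 1) = (2*x)*(-1 + T) = 2*x*(-1 + T))
(H*(-36))*d(6, C(4)) = (-3*(-36))*(2*6*(-1 + (-1 + 4))) = 108*(2*6*(-1 + 3)) = 108*(2*6*2) = 108*24 = 2592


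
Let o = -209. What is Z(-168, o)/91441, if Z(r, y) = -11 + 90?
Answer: 79/91441 ≈ 0.00086395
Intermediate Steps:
Z(r, y) = 79
Z(-168, o)/91441 = 79/91441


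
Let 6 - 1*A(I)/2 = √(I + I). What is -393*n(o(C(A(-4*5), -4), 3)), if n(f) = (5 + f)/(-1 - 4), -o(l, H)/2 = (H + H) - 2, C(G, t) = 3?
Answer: -1179/5 ≈ -235.80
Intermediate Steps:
A(I) = 12 - 2*√2*√I (A(I) = 12 - 2*√(I + I) = 12 - 2*√2*√I)
o(l, H) = 4 - 4*H (o(l, H) = -2*((H + H) - 2) = -2*(2*H - 2) = -2*(-2 + 2*H) = 4 - 4*H)
n(f) = -1 - f/5 (n(f) = (5 + f)/(-5) = (5 + f)*(-⅕) = -1 - f/5)
-393*n(o(C(A(-4*5), -4), 3)) = -393*(-1 - (4 - 4*3)/5) = -393*(-1 - (4 - 12)/5) = -393*(-1 - ⅕*(-8)) = -393*(-1 + 8/5) = -393*⅗ = -1179/5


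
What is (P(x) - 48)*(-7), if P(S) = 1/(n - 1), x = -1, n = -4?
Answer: 1687/5 ≈ 337.40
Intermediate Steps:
P(S) = -1/5 (P(S) = 1/(-4 - 1) = 1/(-5) = -1/5)
(P(x) - 48)*(-7) = (-1/5 - 48)*(-7) = -241/5*(-7) = 1687/5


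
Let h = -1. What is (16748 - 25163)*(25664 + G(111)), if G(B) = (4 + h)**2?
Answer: -216038295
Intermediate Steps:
G(B) = 9 (G(B) = (4 - 1)**2 = 3**2 = 9)
(16748 - 25163)*(25664 + G(111)) = (16748 - 25163)*(25664 + 9) = -8415*25673 = -216038295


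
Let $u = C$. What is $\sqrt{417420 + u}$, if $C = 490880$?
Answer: $10 \sqrt{9083} \approx 953.05$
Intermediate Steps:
$u = 490880$
$\sqrt{417420 + u} = \sqrt{417420 + 490880} = \sqrt{908300} = 10 \sqrt{9083}$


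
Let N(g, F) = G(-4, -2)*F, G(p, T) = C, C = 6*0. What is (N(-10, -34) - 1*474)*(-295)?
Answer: 139830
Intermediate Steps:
C = 0
G(p, T) = 0
N(g, F) = 0 (N(g, F) = 0*F = 0)
(N(-10, -34) - 1*474)*(-295) = (0 - 1*474)*(-295) = (0 - 474)*(-295) = -474*(-295) = 139830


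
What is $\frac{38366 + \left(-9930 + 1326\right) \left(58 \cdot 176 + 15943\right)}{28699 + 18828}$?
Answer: $- \frac{224964838}{47527} \approx -4733.4$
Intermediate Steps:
$\frac{38366 + \left(-9930 + 1326\right) \left(58 \cdot 176 + 15943\right)}{28699 + 18828} = \frac{38366 - 8604 \left(10208 + 15943\right)}{47527} = \left(38366 - 225003204\right) \frac{1}{47527} = \left(-224964838\right) \frac{1}{47527} = - \frac{224964838}{47527}$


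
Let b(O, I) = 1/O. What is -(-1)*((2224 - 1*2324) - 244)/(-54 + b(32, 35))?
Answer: 11008/1727 ≈ 6.3741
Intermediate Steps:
-(-1)*((2224 - 1*2324) - 244)/(-54 + b(32, 35)) = -(-1)*((2224 - 1*2324) - 244)/(-54 + 1/32) = -(-1)*((2224 - 2324) - 244)/(-54 + 1/32) = -(-1)*(-100 - 244)/(-1727/32) = -(-1)*(-344*(-32/1727)) = -(-1)*11008/1727 = -1*(-11008/1727) = 11008/1727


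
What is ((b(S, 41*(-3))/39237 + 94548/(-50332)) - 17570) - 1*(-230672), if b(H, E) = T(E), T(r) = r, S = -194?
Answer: 855378973868/4013977 ≈ 2.1310e+5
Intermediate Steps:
b(H, E) = E
((b(S, 41*(-3))/39237 + 94548/(-50332)) - 17570) - 1*(-230672) = (((41*(-3))/39237 + 94548/(-50332)) - 17570) - 1*(-230672) = ((-123*1/39237 + 94548*(-1/50332)) - 17570) + 230672 = ((-1/319 - 23637/12583) - 17570) + 230672 = (-7552786/4013977 - 17570) + 230672 = -70533128676/4013977 + 230672 = 855378973868/4013977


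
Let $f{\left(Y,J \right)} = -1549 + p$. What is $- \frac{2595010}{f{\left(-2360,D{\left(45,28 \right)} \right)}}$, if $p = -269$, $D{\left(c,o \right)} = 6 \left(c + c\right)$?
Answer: $\frac{1297505}{909} \approx 1427.4$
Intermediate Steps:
$D{\left(c,o \right)} = 12 c$ ($D{\left(c,o \right)} = 6 \cdot 2 c = 12 c$)
$f{\left(Y,J \right)} = -1818$ ($f{\left(Y,J \right)} = -1549 - 269 = -1818$)
$- \frac{2595010}{f{\left(-2360,D{\left(45,28 \right)} \right)}} = - \frac{2595010}{-1818} = \left(-2595010\right) \left(- \frac{1}{1818}\right) = \frac{1297505}{909}$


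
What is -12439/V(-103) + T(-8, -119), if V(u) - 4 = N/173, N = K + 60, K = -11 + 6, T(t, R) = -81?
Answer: -2212454/747 ≈ -2961.8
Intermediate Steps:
K = -5
N = 55 (N = -5 + 60 = 55)
V(u) = 747/173 (V(u) = 4 + 55/173 = 747/173)
-12439/V(-103) + T(-8, -119) = -12439/747/173 - 81 = -12439*173/747 - 81 = -2151947/747 - 81 = -2212454/747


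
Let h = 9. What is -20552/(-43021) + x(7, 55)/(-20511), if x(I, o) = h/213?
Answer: 9976452683/20883554967 ≈ 0.47772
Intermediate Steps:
x(I, o) = 3/71 (x(I, o) = 9/213 = 9*(1/213) = 3/71)
-20552/(-43021) + x(7, 55)/(-20511) = -20552/(-43021) + (3/71)/(-20511) = -20552*(-1/43021) + (3/71)*(-1/20511) = 20552/43021 - 1/485427 = 9976452683/20883554967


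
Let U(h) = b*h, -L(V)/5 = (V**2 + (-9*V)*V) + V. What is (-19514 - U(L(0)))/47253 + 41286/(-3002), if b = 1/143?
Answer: -52880747/3732987 ≈ -14.166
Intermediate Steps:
b = 1/143 ≈ 0.0069930
L(V) = -5*V + 40*V**2 (L(V) = -5*((V**2 + (-9*V)*V) + V) = -5*((V**2 - 9*V**2) + V) = -5*(-8*V**2 + V) = -5*(V - 8*V**2) = -5*V + 40*V**2)
U(h) = h/143
(-19514 - U(L(0)))/47253 + 41286/(-3002) = (-19514 - 5*0*(-1 + 8*0)/143)/47253 + 41286/(-3002) = (-19514 - 5*0*(-1 + 0)/143)*(1/47253) + 41286*(-1/3002) = (-19514 - 5*0*(-1)/143)*(1/47253) - 20643/1501 = (-19514 - 0/143)*(1/47253) - 20643/1501 = (-19514 - 1*0)*(1/47253) - 20643/1501 = (-19514 + 0)*(1/47253) - 20643/1501 = -19514*1/47253 - 20643/1501 = -19514/47253 - 20643/1501 = -52880747/3732987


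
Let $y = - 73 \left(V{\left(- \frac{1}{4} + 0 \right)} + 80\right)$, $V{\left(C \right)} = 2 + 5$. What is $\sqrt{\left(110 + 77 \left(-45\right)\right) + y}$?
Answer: $i \sqrt{9706} \approx 98.519 i$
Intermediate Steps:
$V{\left(C \right)} = 7$
$y = -6351$ ($y = - 73 \left(7 + 80\right) = \left(-73\right) 87 = -6351$)
$\sqrt{\left(110 + 77 \left(-45\right)\right) + y} = \sqrt{\left(110 + 77 \left(-45\right)\right) - 6351} = \sqrt{\left(110 - 3465\right) - 6351} = \sqrt{-3355 - 6351} = \sqrt{-9706} = i \sqrt{9706}$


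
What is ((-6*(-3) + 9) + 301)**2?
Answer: 107584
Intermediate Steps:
((-6*(-3) + 9) + 301)**2 = ((18 + 9) + 301)**2 = (27 + 301)**2 = 328**2 = 107584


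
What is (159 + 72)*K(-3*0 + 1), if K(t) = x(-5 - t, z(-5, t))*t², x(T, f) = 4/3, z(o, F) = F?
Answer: 308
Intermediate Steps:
x(T, f) = 4/3 (x(T, f) = 4*(⅓) = 4/3)
K(t) = 4*t²/3
(159 + 72)*K(-3*0 + 1) = (159 + 72)*(4*(-3*0 + 1)²/3) = 231*(4*(0 + 1)²/3) = 231*((4/3)*1²) = 231*((4/3)*1) = 231*(4/3) = 308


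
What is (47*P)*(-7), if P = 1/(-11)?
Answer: 329/11 ≈ 29.909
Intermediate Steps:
P = -1/11 ≈ -0.090909
(47*P)*(-7) = (47*(-1/11))*(-7) = -47/11*(-7) = 329/11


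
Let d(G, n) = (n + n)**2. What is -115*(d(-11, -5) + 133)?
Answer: -26795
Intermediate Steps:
d(G, n) = 4*n**2 (d(G, n) = (2*n)**2 = 4*n**2)
-115*(d(-11, -5) + 133) = -115*(4*(-5)**2 + 133) = -115*(4*25 + 133) = -115*(100 + 133) = -115*233 = -26795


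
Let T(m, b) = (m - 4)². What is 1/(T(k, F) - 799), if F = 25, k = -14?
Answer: -1/475 ≈ -0.0021053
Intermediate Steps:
T(m, b) = (-4 + m)²
1/(T(k, F) - 799) = 1/((-4 - 14)² - 799) = 1/((-18)² - 799) = 1/(324 - 799) = 1/(-475) = -1/475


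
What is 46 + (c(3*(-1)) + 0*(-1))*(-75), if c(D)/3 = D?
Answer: 721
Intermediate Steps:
c(D) = 3*D
46 + (c(3*(-1)) + 0*(-1))*(-75) = 46 + (3*(3*(-1)) + 0*(-1))*(-75) = 46 + (3*(-3) + 0)*(-75) = 46 + (-9 + 0)*(-75) = 46 - 9*(-75) = 46 + 675 = 721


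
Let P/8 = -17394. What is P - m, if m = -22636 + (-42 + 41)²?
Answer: -116517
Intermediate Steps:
P = -139152 (P = 8*(-17394) = -139152)
m = -22635 (m = -22636 + (-1)² = -22636 + 1 = -22635)
P - m = -139152 - 1*(-22635) = -139152 + 22635 = -116517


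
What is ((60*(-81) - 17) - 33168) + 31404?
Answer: -6641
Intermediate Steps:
((60*(-81) - 17) - 33168) + 31404 = ((-4860 - 17) - 33168) + 31404 = (-4877 - 33168) + 31404 = -38045 + 31404 = -6641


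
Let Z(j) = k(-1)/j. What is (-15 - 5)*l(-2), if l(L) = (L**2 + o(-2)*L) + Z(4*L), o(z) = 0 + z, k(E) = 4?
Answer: -150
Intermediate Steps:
Z(j) = 4/j
o(z) = z
l(L) = 1/L + L**2 - 2*L (l(L) = (L**2 - 2*L) + 4/((4*L)) = (L**2 - 2*L) + 4*(1/(4*L)) = (L**2 - 2*L) + 1/L = 1/L + L**2 - 2*L)
(-15 - 5)*l(-2) = (-15 - 5)*((1 + (-2)**2*(-2 - 2))/(-2)) = -(-10)*(1 + 4*(-4)) = -(-10)*(1 - 16) = -(-10)*(-15) = -20*15/2 = -150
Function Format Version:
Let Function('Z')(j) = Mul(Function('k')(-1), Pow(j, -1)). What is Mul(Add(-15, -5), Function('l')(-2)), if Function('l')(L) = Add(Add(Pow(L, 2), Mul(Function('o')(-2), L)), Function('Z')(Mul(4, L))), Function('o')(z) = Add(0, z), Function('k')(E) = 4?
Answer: -150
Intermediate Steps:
Function('Z')(j) = Mul(4, Pow(j, -1))
Function('o')(z) = z
Function('l')(L) = Add(Pow(L, -1), Pow(L, 2), Mul(-2, L)) (Function('l')(L) = Add(Add(Pow(L, 2), Mul(-2, L)), Mul(4, Pow(Mul(4, L), -1))) = Add(Add(Pow(L, 2), Mul(-2, L)), Mul(4, Mul(Rational(1, 4), Pow(L, -1)))) = Add(Add(Pow(L, 2), Mul(-2, L)), Pow(L, -1)) = Add(Pow(L, -1), Pow(L, 2), Mul(-2, L)))
Mul(Add(-15, -5), Function('l')(-2)) = Mul(Add(-15, -5), Mul(Pow(-2, -1), Add(1, Mul(Pow(-2, 2), Add(-2, -2))))) = Mul(-20, Mul(Rational(-1, 2), Add(1, Mul(4, -4)))) = Mul(-20, Mul(Rational(-1, 2), Add(1, -16))) = Mul(-20, Mul(Rational(-1, 2), -15)) = Mul(-20, Rational(15, 2)) = -150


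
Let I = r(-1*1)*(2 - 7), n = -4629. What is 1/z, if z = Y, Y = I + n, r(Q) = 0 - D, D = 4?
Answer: -1/4609 ≈ -0.00021697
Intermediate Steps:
r(Q) = -4 (r(Q) = 0 - 1*4 = 0 - 4 = -4)
I = 20 (I = -4*(2 - 7) = -4*(-5) = 20)
Y = -4609 (Y = 20 - 4629 = -4609)
z = -4609
1/z = 1/(-4609) = -1/4609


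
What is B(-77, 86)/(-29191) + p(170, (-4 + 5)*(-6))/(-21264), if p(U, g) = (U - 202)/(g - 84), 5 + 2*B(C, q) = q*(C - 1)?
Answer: 401412583/3491535510 ≈ 0.11497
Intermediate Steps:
B(C, q) = -5/2 + q*(-1 + C)/2 (B(C, q) = -5/2 + (q*(C - 1))/2 = -5/2 + (q*(-1 + C))/2 = -5/2 + q*(-1 + C)/2)
p(U, g) = (-202 + U)/(-84 + g)
B(-77, 86)/(-29191) + p(170, (-4 + 5)*(-6))/(-21264) = (-5/2 - ½*86 + (½)*(-77)*86)/(-29191) + ((-202 + 170)/(-84 + (-4 + 5)*(-6)))/(-21264) = (-5/2 - 43 - 3311)*(-1/29191) + (-32/(-84 + 1*(-6)))*(-1/21264) = -6713/2*(-1/29191) + (-32/(-84 - 6))*(-1/21264) = 6713/58382 + (-32/(-90))*(-1/21264) = 6713/58382 - 1/90*(-32)*(-1/21264) = 6713/58382 + (16/45)*(-1/21264) = 6713/58382 - 1/59805 = 401412583/3491535510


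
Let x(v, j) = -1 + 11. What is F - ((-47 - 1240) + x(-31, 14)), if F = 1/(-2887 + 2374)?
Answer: 655100/513 ≈ 1277.0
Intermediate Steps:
x(v, j) = 10
F = -1/513 (F = 1/(-513) = -1/513 ≈ -0.0019493)
F - ((-47 - 1240) + x(-31, 14)) = -1/513 - ((-47 - 1240) + 10) = -1/513 - (-1287 + 10) = -1/513 - 1*(-1277) = -1/513 + 1277 = 655100/513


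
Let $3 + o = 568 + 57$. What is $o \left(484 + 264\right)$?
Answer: $465256$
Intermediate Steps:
$o = 622$ ($o = -3 + \left(568 + 57\right) = -3 + 625 = 622$)
$o \left(484 + 264\right) = 622 \left(484 + 264\right) = 622 \cdot 748 = 465256$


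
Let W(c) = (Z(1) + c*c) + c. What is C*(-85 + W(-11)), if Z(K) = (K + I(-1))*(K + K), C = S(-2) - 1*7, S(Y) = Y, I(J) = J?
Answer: -225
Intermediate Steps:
C = -9 (C = -2 - 1*7 = -2 - 7 = -9)
Z(K) = 2*K*(-1 + K) (Z(K) = (K - 1)*(K + K) = (-1 + K)*(2*K) = 2*K*(-1 + K))
W(c) = c + c² (W(c) = (2*1*(-1 + 1) + c*c) + c = (2*1*0 + c²) + c = (0 + c²) + c = c² + c = c + c²)
C*(-85 + W(-11)) = -9*(-85 - 11*(1 - 11)) = -9*(-85 - 11*(-10)) = -9*(-85 + 110) = -9*25 = -225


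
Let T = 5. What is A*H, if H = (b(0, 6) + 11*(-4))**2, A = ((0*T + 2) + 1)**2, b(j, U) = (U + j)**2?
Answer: 576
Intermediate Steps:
A = 9 (A = ((0*5 + 2) + 1)**2 = ((0 + 2) + 1)**2 = (2 + 1)**2 = 3**2 = 9)
H = 64 (H = ((6 + 0)**2 + 11*(-4))**2 = (6**2 - 44)**2 = (36 - 44)**2 = (-8)**2 = 64)
A*H = 9*64 = 576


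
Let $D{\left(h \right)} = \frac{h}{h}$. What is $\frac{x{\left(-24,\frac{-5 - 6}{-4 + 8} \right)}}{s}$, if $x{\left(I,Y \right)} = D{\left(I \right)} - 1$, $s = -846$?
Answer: $0$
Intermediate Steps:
$D{\left(h \right)} = 1$
$x{\left(I,Y \right)} = 0$ ($x{\left(I,Y \right)} = 1 - 1 = 0$)
$\frac{x{\left(-24,\frac{-5 - 6}{-4 + 8} \right)}}{s} = \frac{0}{-846} = 0 \left(- \frac{1}{846}\right) = 0$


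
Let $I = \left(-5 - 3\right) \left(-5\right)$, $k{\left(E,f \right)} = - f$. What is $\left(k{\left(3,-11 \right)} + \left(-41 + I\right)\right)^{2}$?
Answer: $100$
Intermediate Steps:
$I = 40$ ($I = \left(-8\right) \left(-5\right) = 40$)
$\left(k{\left(3,-11 \right)} + \left(-41 + I\right)\right)^{2} = \left(\left(-1\right) \left(-11\right) + \left(-41 + 40\right)\right)^{2} = \left(11 - 1\right)^{2} = 10^{2} = 100$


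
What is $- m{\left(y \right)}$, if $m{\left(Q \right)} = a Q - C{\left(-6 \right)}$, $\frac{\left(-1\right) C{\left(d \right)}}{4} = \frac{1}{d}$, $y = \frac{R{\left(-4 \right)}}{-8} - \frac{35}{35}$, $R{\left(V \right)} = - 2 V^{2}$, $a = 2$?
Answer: $- \frac{16}{3} \approx -5.3333$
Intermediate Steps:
$y = 3$ ($y = \frac{\left(-2\right) \left(-4\right)^{2}}{-8} - \frac{35}{35} = \left(-2\right) 16 \left(- \frac{1}{8}\right) - 1 = \left(-32\right) \left(- \frac{1}{8}\right) - 1 = 4 - 1 = 3$)
$C{\left(d \right)} = - \frac{4}{d}$
$m{\left(Q \right)} = - \frac{2}{3} + 2 Q$ ($m{\left(Q \right)} = 2 Q - - \frac{4}{-6} = 2 Q - \left(-4\right) \left(- \frac{1}{6}\right) = 2 Q - \frac{2}{3} = - \frac{2}{3} + 2 Q$)
$- m{\left(y \right)} = - (- \frac{2}{3} + 2 \cdot 3) = - (- \frac{2}{3} + 6) = \left(-1\right) \frac{16}{3} = - \frac{16}{3}$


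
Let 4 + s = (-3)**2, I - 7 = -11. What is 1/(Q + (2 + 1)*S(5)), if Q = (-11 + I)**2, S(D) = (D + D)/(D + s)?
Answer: 1/228 ≈ 0.0043860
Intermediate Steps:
I = -4 (I = 7 - 11 = -4)
s = 5 (s = -4 + (-3)**2 = -4 + 9 = 5)
S(D) = 2*D/(5 + D) (S(D) = (D + D)/(D + 5) = (2*D)/(5 + D) = 2*D/(5 + D))
Q = 225 (Q = (-11 - 4)**2 = (-15)**2 = 225)
1/(Q + (2 + 1)*S(5)) = 1/(225 + (2 + 1)*(2*5/(5 + 5))) = 1/(225 + 3*(2*5/10)) = 1/(225 + 3*(2*5*(1/10))) = 1/(225 + 3*1) = 1/(225 + 3) = 1/228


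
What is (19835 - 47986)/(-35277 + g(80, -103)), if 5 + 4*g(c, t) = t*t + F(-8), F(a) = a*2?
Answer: 28151/32630 ≈ 0.86273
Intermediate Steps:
F(a) = 2*a
g(c, t) = -21/4 + t**2/4 (g(c, t) = -5/4 + (t*t + 2*(-8))/4 = -5/4 + (t**2 - 16)/4 = -5/4 + (-16 + t**2)/4 = -5/4 + (-4 + t**2/4) = -21/4 + t**2/4)
(19835 - 47986)/(-35277 + g(80, -103)) = (19835 - 47986)/(-35277 + (-21/4 + (1/4)*(-103)**2)) = -28151/(-35277 + (-21/4 + (1/4)*10609)) = -28151/(-35277 + (-21/4 + 10609/4)) = -28151/(-35277 + 2647) = -28151/(-32630) = -28151*(-1/32630) = 28151/32630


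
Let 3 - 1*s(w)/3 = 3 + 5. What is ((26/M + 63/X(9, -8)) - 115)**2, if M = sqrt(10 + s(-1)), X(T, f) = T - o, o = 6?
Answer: 43504/5 + 4888*I*sqrt(5)/5 ≈ 8700.8 + 2186.0*I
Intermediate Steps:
X(T, f) = -6 + T (X(T, f) = T - 1*6 = T - 6 = -6 + T)
s(w) = -15 (s(w) = 9 - 3*(3 + 5) = 9 - 3*8 = 9 - 24 = -15)
M = I*sqrt(5) (M = sqrt(10 - 15) = sqrt(-5) = I*sqrt(5) ≈ 2.2361*I)
((26/M + 63/X(9, -8)) - 115)**2 = ((26/((I*sqrt(5))) + 63/(-6 + 9)) - 115)**2 = ((26*(-I*sqrt(5)/5) + 63/3) - 115)**2 = ((-26*I*sqrt(5)/5 + 63*(1/3)) - 115)**2 = ((-26*I*sqrt(5)/5 + 21) - 115)**2 = ((21 - 26*I*sqrt(5)/5) - 115)**2 = (-94 - 26*I*sqrt(5)/5)**2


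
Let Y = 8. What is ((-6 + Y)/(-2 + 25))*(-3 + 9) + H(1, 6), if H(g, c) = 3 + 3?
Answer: 150/23 ≈ 6.5217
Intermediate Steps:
H(g, c) = 6
((-6 + Y)/(-2 + 25))*(-3 + 9) + H(1, 6) = ((-6 + 8)/(-2 + 25))*(-3 + 9) + 6 = (2/23)*6 + 6 = 12/23 + 6 = 150/23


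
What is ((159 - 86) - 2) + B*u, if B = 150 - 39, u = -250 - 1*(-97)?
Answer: -16912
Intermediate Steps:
u = -153 (u = -250 + 97 = -153)
B = 111
((159 - 86) - 2) + B*u = ((159 - 86) - 2) + 111*(-153) = (73 - 2) - 16983 = 71 - 16983 = -16912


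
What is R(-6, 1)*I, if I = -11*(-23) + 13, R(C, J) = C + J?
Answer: -1330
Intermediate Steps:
I = 266 (I = 253 + 13 = 266)
R(-6, 1)*I = (-6 + 1)*266 = -5*266 = -1330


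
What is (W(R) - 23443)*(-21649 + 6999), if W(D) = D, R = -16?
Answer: 343674350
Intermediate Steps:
(W(R) - 23443)*(-21649 + 6999) = (-16 - 23443)*(-21649 + 6999) = -23459*(-14650) = 343674350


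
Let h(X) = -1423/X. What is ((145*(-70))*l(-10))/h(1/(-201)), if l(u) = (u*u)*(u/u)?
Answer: -1015000/286023 ≈ -3.5487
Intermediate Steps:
l(u) = u² (l(u) = u²*1 = u²)
((145*(-70))*l(-10))/h(1/(-201)) = ((145*(-70))*(-10)²)/((-1423/(1/(-201)))) = (-10150*100)/((-1423/(-1/201))) = -1015000/((-1423*(-201))) = -1015000/286023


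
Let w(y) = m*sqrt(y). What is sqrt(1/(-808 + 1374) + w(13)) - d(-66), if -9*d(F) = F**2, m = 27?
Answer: 484 + sqrt(566 + 8649612*sqrt(13))/566 ≈ 493.87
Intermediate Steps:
w(y) = 27*sqrt(y)
d(F) = -F**2/9
sqrt(1/(-808 + 1374) + w(13)) - d(-66) = sqrt(1/(-808 + 1374) + 27*sqrt(13)) - (-1)*(-66)**2/9 = sqrt(1/566 + 27*sqrt(13)) - (-1)*4356/9 = sqrt(1/566 + 27*sqrt(13)) - 1*(-484) = sqrt(1/566 + 27*sqrt(13)) + 484 = 484 + sqrt(1/566 + 27*sqrt(13))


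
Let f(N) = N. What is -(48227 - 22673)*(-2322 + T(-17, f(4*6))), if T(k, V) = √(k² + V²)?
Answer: 59336388 - 25554*√865 ≈ 5.8585e+7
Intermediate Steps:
T(k, V) = √(V² + k²)
-(48227 - 22673)*(-2322 + T(-17, f(4*6))) = -(48227 - 22673)*(-2322 + √((4*6)² + (-17)²)) = -25554*(-2322 + √(24² + 289)) = -25554*(-2322 + √(576 + 289)) = -25554*(-2322 + √865) = -(-59336388 + 25554*√865) = 59336388 - 25554*√865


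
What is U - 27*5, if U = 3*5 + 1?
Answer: -119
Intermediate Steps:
U = 16 (U = 15 + 1 = 16)
U - 27*5 = 16 - 27*5 = 16 - 135 = -119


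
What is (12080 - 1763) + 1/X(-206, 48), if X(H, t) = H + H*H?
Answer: 435686911/42230 ≈ 10317.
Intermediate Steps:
X(H, t) = H + H**2
(12080 - 1763) + 1/X(-206, 48) = (12080 - 1763) + 1/(-206*(1 - 206)) = 10317 + 1/(-206*(-205)) = 10317 + 1/42230 = 435686911/42230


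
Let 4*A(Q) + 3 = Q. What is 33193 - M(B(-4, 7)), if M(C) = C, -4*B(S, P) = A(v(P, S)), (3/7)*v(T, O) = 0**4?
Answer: 531085/16 ≈ 33193.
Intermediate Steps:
v(T, O) = 0 (v(T, O) = (7/3)*0**4 = (7/3)*0 = 0)
A(Q) = -3/4 + Q/4
B(S, P) = 3/16 (B(S, P) = -(-3/4 + (1/4)*0)/4 = -(-3/4 + 0)/4 = -1/4*(-3/4) = 3/16)
33193 - M(B(-4, 7)) = 33193 - 1*3/16 = 33193 - 3/16 = 531085/16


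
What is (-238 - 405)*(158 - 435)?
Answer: 178111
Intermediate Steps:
(-238 - 405)*(158 - 435) = -643*(-277) = 178111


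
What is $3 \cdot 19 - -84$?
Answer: $141$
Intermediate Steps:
$3 \cdot 19 - -84 = 57 + 84 = 141$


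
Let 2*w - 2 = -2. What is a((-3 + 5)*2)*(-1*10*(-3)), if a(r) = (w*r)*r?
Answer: 0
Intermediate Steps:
w = 0 (w = 1 + (½)*(-2) = 1 - 1 = 0)
a(r) = 0 (a(r) = (0*r)*r = 0*r = 0)
a((-3 + 5)*2)*(-1*10*(-3)) = 0*(-1*10*(-3)) = 0*(-10*(-3)) = 0*30 = 0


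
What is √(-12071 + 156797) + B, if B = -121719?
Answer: -121719 + √144726 ≈ -1.2134e+5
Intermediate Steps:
√(-12071 + 156797) + B = √(-12071 + 156797) - 121719 = √144726 - 121719 = -121719 + √144726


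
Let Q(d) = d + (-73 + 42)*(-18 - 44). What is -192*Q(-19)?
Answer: -365376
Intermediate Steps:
Q(d) = 1922 + d (Q(d) = d - 31*(-62) = d + 1922 = 1922 + d)
-192*Q(-19) = -192*(1922 - 19) = -192*1903 = -365376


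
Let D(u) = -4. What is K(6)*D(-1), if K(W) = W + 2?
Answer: -32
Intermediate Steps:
K(W) = 2 + W
K(6)*D(-1) = (2 + 6)*(-4) = 8*(-4) = -32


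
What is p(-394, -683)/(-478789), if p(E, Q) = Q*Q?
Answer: -466489/478789 ≈ -0.97431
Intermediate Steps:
p(E, Q) = Q²
p(-394, -683)/(-478789) = (-683)²/(-478789) = 466489*(-1/478789) = -466489/478789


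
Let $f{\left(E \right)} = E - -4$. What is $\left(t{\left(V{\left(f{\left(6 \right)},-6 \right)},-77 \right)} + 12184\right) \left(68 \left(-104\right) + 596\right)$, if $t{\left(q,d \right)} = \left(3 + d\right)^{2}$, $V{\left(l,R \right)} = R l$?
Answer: $-114366160$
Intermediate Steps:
$f{\left(E \right)} = 4 + E$ ($f{\left(E \right)} = E + 4 = 4 + E$)
$\left(t{\left(V{\left(f{\left(6 \right)},-6 \right)},-77 \right)} + 12184\right) \left(68 \left(-104\right) + 596\right) = \left(\left(3 - 77\right)^{2} + 12184\right) \left(68 \left(-104\right) + 596\right) = \left(\left(-74\right)^{2} + 12184\right) \left(-7072 + 596\right) = \left(5476 + 12184\right) \left(-6476\right) = 17660 \left(-6476\right) = -114366160$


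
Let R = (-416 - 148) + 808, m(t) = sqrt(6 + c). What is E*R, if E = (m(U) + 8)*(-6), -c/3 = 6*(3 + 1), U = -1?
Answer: -11712 - 1464*I*sqrt(66) ≈ -11712.0 - 11894.0*I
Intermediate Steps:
c = -72 (c = -18*(3 + 1) = -18*4 = -3*24 = -72)
m(t) = I*sqrt(66) (m(t) = sqrt(6 - 72) = sqrt(-66) = I*sqrt(66))
R = 244 (R = -564 + 808 = 244)
E = -48 - 6*I*sqrt(66) (E = (I*sqrt(66) + 8)*(-6) = (8 + I*sqrt(66))*(-6) = -48 - 6*I*sqrt(66) ≈ -48.0 - 48.744*I)
E*R = (-48 - 6*I*sqrt(66))*244 = -11712 - 1464*I*sqrt(66)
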